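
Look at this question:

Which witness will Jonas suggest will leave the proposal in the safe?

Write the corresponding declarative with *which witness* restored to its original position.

'which witness' functions as the subject of the clause embedded under 'suggest'. Wh-movement fronts it, leaving a gap right after 'suggest':
Which witness will Jonas suggest ___ will leave the proposal in the safe?

Jonas will suggest which witness will leave the proposal in the safe.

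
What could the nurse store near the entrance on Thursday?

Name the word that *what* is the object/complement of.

store

In situ: The nurse could store what near the entrance on Thursday.
The filler 'what' is interpreted as the direct object of 'store'. Fronting leaves a gap immediately after 'store':
What could the nurse store ___ near the entrance on Thursday?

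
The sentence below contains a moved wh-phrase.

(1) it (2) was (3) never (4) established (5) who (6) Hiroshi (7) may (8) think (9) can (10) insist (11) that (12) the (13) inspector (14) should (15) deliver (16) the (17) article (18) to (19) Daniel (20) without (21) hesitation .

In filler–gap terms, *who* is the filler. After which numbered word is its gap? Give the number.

Pre-movement form: Hiroshi may think who can insist that the inspector should deliver the article to Daniel without hesitation.
The filler 'who' is interpreted as the subject of the clause embedded under 'think'. Wh-movement fronts it, leaving a gap right after 'think':
It was never established who Hiroshi may think ___ can insist that the inspector should deliver the article to Daniel without hesitation.
'think' is word 8.

8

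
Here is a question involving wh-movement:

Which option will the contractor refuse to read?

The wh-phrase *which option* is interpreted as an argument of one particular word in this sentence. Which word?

Before movement: The contractor will refuse to read which option.
'which option' functions as the direct object of 'read'. Wh-movement fronts it, leaving a gap right after 'read':
Which option will the contractor refuse to read ___?

read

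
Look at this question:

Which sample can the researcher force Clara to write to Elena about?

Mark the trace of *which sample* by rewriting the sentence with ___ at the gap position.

Which sample can the researcher force Clara to write to Elena about ___?

Underlying clause: The researcher can force Clara to write to Elena about which sample.
'which sample' functions as the object of the preposition 'about'. The gap is right after 'about'.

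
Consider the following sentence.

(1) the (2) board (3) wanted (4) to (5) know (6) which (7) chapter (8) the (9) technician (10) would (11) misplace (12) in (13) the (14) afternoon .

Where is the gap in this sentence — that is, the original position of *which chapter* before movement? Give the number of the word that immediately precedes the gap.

Underlying clause: The technician would misplace which chapter in the afternoon.
'which chapter' functions as the direct object of 'misplace'. It moves to the left edge, and the trace sits right after 'misplace':
The board wanted to know which chapter the technician would misplace ___ in the afternoon.
'misplace' is word 11.

11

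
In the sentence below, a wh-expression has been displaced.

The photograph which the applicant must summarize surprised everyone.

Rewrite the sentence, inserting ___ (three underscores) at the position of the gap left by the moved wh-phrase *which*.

The photograph which the applicant must summarize ___ surprised everyone.

'which' functions as the direct object of 'summarize'. The gap is right after 'summarize'.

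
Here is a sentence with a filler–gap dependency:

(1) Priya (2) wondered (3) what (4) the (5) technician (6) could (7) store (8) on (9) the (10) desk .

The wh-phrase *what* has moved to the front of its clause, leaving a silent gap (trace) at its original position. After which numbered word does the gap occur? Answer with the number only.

7

In situ: The technician could store what on the desk.
The filler 'what' is interpreted as the direct object of 'store'. Wh-movement fronts it, leaving a gap right after 'store':
Priya wondered what the technician could store ___ on the desk.
'store' is word 7.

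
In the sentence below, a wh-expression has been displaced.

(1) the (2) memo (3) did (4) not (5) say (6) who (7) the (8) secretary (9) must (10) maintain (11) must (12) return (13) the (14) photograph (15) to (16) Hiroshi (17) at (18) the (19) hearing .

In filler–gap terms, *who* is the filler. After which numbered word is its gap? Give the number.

10

Before movement: The secretary must maintain who must return the photograph to Hiroshi at the hearing.
'who' is the subject of the clause embedded under 'maintain'. It moves to the left edge, and the trace sits right after 'maintain':
The memo did not say who the secretary must maintain ___ must return the photograph to Hiroshi at the hearing.
'maintain' is word 10.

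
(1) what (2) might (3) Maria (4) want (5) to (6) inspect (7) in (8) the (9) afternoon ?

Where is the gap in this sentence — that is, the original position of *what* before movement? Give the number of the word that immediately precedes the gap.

Underlying clause: Maria might want to inspect what in the afternoon.
'what' functions as the direct object of 'inspect'. Fronting leaves a gap immediately after 'inspect':
What might Maria want to inspect ___ in the afternoon?
'inspect' is word 6.

6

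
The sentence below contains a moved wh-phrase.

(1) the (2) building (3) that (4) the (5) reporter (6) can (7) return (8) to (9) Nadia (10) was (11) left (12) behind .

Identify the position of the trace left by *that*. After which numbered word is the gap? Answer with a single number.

7

'that' is the direct object of 'return'. Wh-movement fronts it, leaving a gap right after 'return':
The building that the reporter can return ___ to Nadia was left behind.
'return' is word 7.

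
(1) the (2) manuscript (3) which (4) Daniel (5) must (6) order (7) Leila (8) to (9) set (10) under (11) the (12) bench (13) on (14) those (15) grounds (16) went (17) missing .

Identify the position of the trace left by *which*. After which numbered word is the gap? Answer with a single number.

9

'which' functions as the direct object of 'set'. It moves to the left edge, and the trace sits right after 'set':
The manuscript which Daniel must order Leila to set ___ under the bench on those grounds went missing.
'set' is word 9.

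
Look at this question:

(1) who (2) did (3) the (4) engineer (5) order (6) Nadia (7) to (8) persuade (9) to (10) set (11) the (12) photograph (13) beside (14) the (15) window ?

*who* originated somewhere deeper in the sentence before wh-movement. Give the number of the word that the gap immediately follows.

Before movement: The engineer did order Nadia to persuade who to set the photograph beside the window.
'who' functions as the direct object of 'persuade'. Wh-movement fronts it, leaving a gap right after 'persuade':
Who did the engineer order Nadia to persuade ___ to set the photograph beside the window?
'persuade' is word 8.

8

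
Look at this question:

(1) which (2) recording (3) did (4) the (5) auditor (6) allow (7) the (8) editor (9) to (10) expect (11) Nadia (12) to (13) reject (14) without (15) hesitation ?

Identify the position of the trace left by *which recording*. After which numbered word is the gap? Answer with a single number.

Before movement: The auditor did allow the editor to expect Nadia to reject which recording without hesitation.
The filler 'which recording' is interpreted as the direct object of 'reject'. Fronting leaves a gap immediately after 'reject':
Which recording did the auditor allow the editor to expect Nadia to reject ___ without hesitation?
'reject' is word 13.

13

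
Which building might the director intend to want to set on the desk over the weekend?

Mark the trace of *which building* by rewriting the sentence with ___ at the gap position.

Which building might the director intend to want to set ___ on the desk over the weekend?

In situ: The director might intend to want to set which building on the desk over the weekend.
The filler 'which building' is interpreted as the direct object of 'set'. The gap is right after 'set'.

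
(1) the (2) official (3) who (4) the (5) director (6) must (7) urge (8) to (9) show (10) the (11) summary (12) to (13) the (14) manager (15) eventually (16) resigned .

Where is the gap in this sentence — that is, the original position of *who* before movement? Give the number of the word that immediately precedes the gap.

'who' is the direct object of 'urge'. It moves to the left edge, and the trace sits right after 'urge':
The official who the director must urge ___ to show the summary to the manager eventually resigned.
'urge' is word 7.

7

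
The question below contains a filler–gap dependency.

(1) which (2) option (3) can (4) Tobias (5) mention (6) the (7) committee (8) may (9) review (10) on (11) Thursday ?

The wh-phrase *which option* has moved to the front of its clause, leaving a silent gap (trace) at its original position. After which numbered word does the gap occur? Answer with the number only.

In situ: Tobias can mention the committee may review which option on Thursday.
'which option' functions as the direct object of 'review'. Wh-movement fronts it, leaving a gap right after 'review':
Which option can Tobias mention the committee may review ___ on Thursday?
'review' is word 9.

9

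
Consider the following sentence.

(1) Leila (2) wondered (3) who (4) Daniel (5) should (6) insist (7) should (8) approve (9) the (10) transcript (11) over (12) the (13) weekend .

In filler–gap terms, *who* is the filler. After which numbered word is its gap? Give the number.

6

Before movement: Daniel should insist who should approve the transcript over the weekend.
'who' functions as the subject of the clause embedded under 'insist'. Wh-movement fronts it, leaving a gap right after 'insist':
Leila wondered who Daniel should insist ___ should approve the transcript over the weekend.
'insist' is word 6.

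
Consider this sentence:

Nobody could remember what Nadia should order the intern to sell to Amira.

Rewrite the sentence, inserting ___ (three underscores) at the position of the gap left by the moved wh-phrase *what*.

Nobody could remember what Nadia should order the intern to sell ___ to Amira.

In situ: Nadia should order the intern to sell what to Amira.
'what' is the direct object of 'sell'. The gap is right after 'sell'.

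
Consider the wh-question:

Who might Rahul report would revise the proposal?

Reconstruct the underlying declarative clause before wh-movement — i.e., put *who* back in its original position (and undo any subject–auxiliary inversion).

'who' functions as the subject of the clause embedded under 'report'. Fronting leaves a gap immediately after 'report':
Who might Rahul report ___ would revise the proposal?

Rahul might report who would revise the proposal.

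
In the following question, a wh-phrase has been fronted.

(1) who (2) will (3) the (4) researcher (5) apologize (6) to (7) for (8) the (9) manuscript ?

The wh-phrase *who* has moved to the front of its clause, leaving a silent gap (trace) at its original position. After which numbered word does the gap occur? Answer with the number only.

In situ: The researcher will apologize to who for the manuscript.
'who' is the object of the preposition 'to'. It moves to the left edge, and the trace sits right after 'to':
Who will the researcher apologize to ___ for the manuscript?
'to' is word 6.

6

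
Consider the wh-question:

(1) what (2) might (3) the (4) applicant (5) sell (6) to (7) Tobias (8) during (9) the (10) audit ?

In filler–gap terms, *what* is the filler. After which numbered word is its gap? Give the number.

5

Pre-movement form: The applicant might sell what to Tobias during the audit.
'what' is the direct object of 'sell'. Wh-movement fronts it, leaving a gap right after 'sell':
What might the applicant sell ___ to Tobias during the audit?
'sell' is word 5.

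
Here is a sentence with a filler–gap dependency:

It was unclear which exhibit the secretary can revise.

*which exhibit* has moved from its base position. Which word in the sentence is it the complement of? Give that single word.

revise

Underlying clause: The secretary can revise which exhibit.
The filler 'which exhibit' is interpreted as the direct object of 'revise'. It moves to the left edge, and the trace sits right after 'revise':
It was unclear which exhibit the secretary can revise ___.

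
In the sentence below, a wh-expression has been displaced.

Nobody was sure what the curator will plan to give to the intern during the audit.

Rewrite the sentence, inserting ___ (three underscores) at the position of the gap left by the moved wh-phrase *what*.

Nobody was sure what the curator will plan to give ___ to the intern during the audit.

Pre-movement form: The curator will plan to give what to the intern during the audit.
The filler 'what' is interpreted as the direct object of 'give'. The gap is right after 'give'.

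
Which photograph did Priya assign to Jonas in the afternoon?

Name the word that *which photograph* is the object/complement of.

Pre-movement form: Priya did assign which photograph to Jonas in the afternoon.
'which photograph' is the direct object of 'assign'. It moves to the left edge, and the trace sits right after 'assign':
Which photograph did Priya assign ___ to Jonas in the afternoon?

assign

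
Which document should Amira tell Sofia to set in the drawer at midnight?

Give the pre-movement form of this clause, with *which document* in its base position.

Amira should tell Sofia to set which document in the drawer at midnight.

'which document' is the direct object of 'set'. It moves to the left edge, and the trace sits right after 'set':
Which document should Amira tell Sofia to set ___ in the drawer at midnight?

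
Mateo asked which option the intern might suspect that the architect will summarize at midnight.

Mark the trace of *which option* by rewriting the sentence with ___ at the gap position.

Mateo asked which option the intern might suspect that the architect will summarize ___ at midnight.

Before movement: The intern might suspect that the architect will summarize which option at midnight.
The filler 'which option' is interpreted as the direct object of 'summarize'. The gap is right after 'summarize'.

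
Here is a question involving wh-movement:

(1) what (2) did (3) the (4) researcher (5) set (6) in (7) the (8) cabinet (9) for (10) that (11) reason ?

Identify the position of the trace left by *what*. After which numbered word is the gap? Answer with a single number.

5

Underlying clause: The researcher did set what in the cabinet for that reason.
'what' functions as the direct object of 'set'. Wh-movement fronts it, leaving a gap right after 'set':
What did the researcher set ___ in the cabinet for that reason?
'set' is word 5.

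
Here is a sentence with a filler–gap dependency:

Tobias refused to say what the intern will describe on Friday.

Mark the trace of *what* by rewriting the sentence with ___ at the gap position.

Before movement: The intern will describe what on Friday.
'what' is the direct object of 'describe'. The gap is right after 'describe'.

Tobias refused to say what the intern will describe ___ on Friday.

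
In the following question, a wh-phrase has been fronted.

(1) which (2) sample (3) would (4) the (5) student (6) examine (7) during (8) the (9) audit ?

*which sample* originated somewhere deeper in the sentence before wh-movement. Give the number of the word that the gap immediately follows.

6

Pre-movement form: The student would examine which sample during the audit.
'which sample' is the direct object of 'examine'. Fronting leaves a gap immediately after 'examine':
Which sample would the student examine ___ during the audit?
'examine' is word 6.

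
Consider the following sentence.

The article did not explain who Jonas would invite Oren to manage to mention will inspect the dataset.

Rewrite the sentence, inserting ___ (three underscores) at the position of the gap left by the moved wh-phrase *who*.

The article did not explain who Jonas would invite Oren to manage to mention ___ will inspect the dataset.

Before movement: Jonas would invite Oren to manage to mention who will inspect the dataset.
'who' functions as the subject of the clause embedded under 'mention'. The gap is right after 'mention'.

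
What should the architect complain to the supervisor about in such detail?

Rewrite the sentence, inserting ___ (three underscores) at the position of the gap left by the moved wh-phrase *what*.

What should the architect complain to the supervisor about ___ in such detail?

In situ: The architect should complain to the supervisor about what in such detail.
'what' is the object of the preposition 'about'. The gap is right after 'about'.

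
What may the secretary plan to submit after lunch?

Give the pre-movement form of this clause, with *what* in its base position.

The secretary may plan to submit what after lunch.

'what' functions as the direct object of 'submit'. Wh-movement fronts it, leaving a gap right after 'submit':
What may the secretary plan to submit ___ after lunch?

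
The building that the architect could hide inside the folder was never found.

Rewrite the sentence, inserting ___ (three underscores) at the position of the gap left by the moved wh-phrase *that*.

The building that the architect could hide ___ inside the folder was never found.

'that' functions as the direct object of 'hide'. The gap is right after 'hide'.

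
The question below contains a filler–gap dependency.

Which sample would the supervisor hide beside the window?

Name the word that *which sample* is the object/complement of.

hide

Pre-movement form: The supervisor would hide which sample beside the window.
The filler 'which sample' is interpreted as the direct object of 'hide'. It moves to the left edge, and the trace sits right after 'hide':
Which sample would the supervisor hide ___ beside the window?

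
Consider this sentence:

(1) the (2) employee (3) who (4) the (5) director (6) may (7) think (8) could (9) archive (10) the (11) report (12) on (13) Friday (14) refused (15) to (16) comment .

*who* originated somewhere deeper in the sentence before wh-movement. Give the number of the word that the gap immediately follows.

'who' is the subject of the clause embedded under 'think'. Wh-movement fronts it, leaving a gap right after 'think':
The employee who the director may think ___ could archive the report on Friday refused to comment.
'think' is word 7.

7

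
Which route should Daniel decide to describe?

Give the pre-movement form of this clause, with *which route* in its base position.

'which route' is the direct object of 'describe'. Fronting leaves a gap immediately after 'describe':
Which route should Daniel decide to describe ___?

Daniel should decide to describe which route.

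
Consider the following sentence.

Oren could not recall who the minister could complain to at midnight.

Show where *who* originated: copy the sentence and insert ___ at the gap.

Oren could not recall who the minister could complain to ___ at midnight.

Underlying clause: The minister could complain to who at midnight.
The filler 'who' is interpreted as the object of the preposition 'to'. The gap is right after 'to'.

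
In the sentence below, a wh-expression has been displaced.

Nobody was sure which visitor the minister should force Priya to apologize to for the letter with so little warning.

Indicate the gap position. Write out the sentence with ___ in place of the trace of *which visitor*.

Nobody was sure which visitor the minister should force Priya to apologize to ___ for the letter with so little warning.

In situ: The minister should force Priya to apologize to which visitor for the letter with so little warning.
'which visitor' functions as the object of the preposition 'to'. The gap is right after 'to'.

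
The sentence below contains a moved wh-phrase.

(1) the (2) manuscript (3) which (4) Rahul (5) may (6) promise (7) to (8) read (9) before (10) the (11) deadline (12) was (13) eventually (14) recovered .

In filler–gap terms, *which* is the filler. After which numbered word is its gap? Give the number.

8

'which' functions as the direct object of 'read'. Wh-movement fronts it, leaving a gap right after 'read':
The manuscript which Rahul may promise to read ___ before the deadline was eventually recovered.
'read' is word 8.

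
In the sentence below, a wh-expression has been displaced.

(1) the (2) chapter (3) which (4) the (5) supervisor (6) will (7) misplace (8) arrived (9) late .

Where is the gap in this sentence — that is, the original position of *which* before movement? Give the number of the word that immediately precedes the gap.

The filler 'which' is interpreted as the direct object of 'misplace'. It moves to the left edge, and the trace sits right after 'misplace':
The chapter which the supervisor will misplace ___ arrived late.
'misplace' is word 7.

7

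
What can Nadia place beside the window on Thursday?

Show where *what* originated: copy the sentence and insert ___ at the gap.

In situ: Nadia can place what beside the window on Thursday.
'what' is the direct object of 'place'. The gap is right after 'place'.

What can Nadia place ___ beside the window on Thursday?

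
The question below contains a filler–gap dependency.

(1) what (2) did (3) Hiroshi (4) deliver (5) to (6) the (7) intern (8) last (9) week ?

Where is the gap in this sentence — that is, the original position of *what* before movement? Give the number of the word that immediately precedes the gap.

4

In situ: Hiroshi did deliver what to the intern last week.
The filler 'what' is interpreted as the direct object of 'deliver'. It moves to the left edge, and the trace sits right after 'deliver':
What did Hiroshi deliver ___ to the intern last week?
'deliver' is word 4.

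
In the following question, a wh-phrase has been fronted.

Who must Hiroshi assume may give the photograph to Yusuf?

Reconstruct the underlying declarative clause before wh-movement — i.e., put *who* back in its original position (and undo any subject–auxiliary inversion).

Hiroshi must assume who may give the photograph to Yusuf.

'who' functions as the subject of the clause embedded under 'assume'. Wh-movement fronts it, leaving a gap right after 'assume':
Who must Hiroshi assume ___ may give the photograph to Yusuf?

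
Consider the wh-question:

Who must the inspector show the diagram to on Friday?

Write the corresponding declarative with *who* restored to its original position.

The inspector must show the diagram to who on Friday.

'who' functions as the object of the preposition 'to' (recipient of 'show'). It moves to the left edge, and the trace sits right after 'to':
Who must the inspector show the diagram to ___ on Friday?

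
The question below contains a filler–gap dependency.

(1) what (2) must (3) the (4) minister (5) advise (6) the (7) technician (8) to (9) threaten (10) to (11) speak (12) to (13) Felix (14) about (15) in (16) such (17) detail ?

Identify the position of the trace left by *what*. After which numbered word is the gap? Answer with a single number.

Underlying clause: The minister must advise the technician to threaten to speak to Felix about what in such detail.
The filler 'what' is interpreted as the object of the preposition 'about'. It moves to the left edge, and the trace sits right after 'about':
What must the minister advise the technician to threaten to speak to Felix about ___ in such detail?
'about' is word 14.

14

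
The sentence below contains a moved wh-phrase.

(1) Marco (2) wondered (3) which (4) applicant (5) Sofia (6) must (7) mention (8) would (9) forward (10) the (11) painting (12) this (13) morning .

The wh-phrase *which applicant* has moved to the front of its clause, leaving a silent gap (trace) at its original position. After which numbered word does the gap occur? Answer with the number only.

Before movement: Sofia must mention which applicant would forward the painting this morning.
The filler 'which applicant' is interpreted as the subject of the clause embedded under 'mention'. Fronting leaves a gap immediately after 'mention':
Marco wondered which applicant Sofia must mention ___ would forward the painting this morning.
'mention' is word 7.

7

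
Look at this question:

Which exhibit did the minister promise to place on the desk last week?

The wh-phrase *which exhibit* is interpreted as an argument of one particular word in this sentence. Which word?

place

Underlying clause: The minister did promise to place which exhibit on the desk last week.
'which exhibit' is the direct object of 'place'. Wh-movement fronts it, leaving a gap right after 'place':
Which exhibit did the minister promise to place ___ on the desk last week?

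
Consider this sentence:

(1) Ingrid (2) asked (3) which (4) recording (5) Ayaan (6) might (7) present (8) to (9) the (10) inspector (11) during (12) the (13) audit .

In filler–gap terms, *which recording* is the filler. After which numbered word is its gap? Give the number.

7

Underlying clause: Ayaan might present which recording to the inspector during the audit.
The filler 'which recording' is interpreted as the direct object of 'present'. It moves to the left edge, and the trace sits right after 'present':
Ingrid asked which recording Ayaan might present ___ to the inspector during the audit.
'present' is word 7.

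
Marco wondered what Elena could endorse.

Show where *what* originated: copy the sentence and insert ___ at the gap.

Pre-movement form: Elena could endorse what.
'what' is the direct object of 'endorse'. The gap is right after 'endorse'.

Marco wondered what Elena could endorse ___.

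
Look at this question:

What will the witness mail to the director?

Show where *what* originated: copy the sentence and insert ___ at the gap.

What will the witness mail ___ to the director?

Underlying clause: The witness will mail what to the director.
'what' functions as the direct object of 'mail'. The gap is right after 'mail'.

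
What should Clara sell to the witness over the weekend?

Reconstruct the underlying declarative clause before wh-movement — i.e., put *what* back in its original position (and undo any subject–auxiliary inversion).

Clara should sell what to the witness over the weekend.

'what' functions as the direct object of 'sell'. Fronting leaves a gap immediately after 'sell':
What should Clara sell ___ to the witness over the weekend?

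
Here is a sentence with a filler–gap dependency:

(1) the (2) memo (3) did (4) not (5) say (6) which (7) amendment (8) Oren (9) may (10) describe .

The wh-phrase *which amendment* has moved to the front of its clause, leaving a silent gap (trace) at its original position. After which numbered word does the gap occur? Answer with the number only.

10

Underlying clause: Oren may describe which amendment.
'which amendment' functions as the direct object of 'describe'. It moves to the left edge, and the trace sits right after 'describe':
The memo did not say which amendment Oren may describe ___.
'describe' is word 10.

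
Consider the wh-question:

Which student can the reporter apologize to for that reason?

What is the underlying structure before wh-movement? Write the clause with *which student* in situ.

The reporter can apologize to which student for that reason.

The filler 'which student' is interpreted as the object of the preposition 'to'. It moves to the left edge, and the trace sits right after 'to':
Which student can the reporter apologize to ___ for that reason?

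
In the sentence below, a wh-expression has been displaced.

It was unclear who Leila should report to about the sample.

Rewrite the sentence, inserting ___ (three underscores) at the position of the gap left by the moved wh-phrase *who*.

Before movement: Leila should report to who about the sample.
'who' is the object of the preposition 'to'. The gap is right after 'to'.

It was unclear who Leila should report to ___ about the sample.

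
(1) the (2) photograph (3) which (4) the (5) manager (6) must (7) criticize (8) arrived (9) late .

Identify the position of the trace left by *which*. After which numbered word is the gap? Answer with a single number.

The filler 'which' is interpreted as the direct object of 'criticize'. It moves to the left edge, and the trace sits right after 'criticize':
The photograph which the manager must criticize ___ arrived late.
'criticize' is word 7.

7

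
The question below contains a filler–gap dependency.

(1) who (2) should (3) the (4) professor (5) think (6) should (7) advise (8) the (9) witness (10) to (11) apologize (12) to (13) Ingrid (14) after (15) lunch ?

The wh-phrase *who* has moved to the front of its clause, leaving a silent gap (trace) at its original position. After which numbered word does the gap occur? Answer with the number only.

Underlying clause: The professor should think who should advise the witness to apologize to Ingrid after lunch.
'who' is the subject of the clause embedded under 'think'. Fronting leaves a gap immediately after 'think':
Who should the professor think ___ should advise the witness to apologize to Ingrid after lunch?
'think' is word 5.

5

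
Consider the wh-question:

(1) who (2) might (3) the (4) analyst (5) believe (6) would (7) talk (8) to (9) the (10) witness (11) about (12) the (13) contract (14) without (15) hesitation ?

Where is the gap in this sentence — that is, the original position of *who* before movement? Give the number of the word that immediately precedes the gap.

5

Before movement: The analyst might believe who would talk to the witness about the contract without hesitation.
'who' is the subject of the clause embedded under 'believe'. Wh-movement fronts it, leaving a gap right after 'believe':
Who might the analyst believe ___ would talk to the witness about the contract without hesitation?
'believe' is word 5.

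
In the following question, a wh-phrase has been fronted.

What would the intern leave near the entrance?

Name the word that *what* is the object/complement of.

leave

Underlying clause: The intern would leave what near the entrance.
'what' is the direct object of 'leave'. Wh-movement fronts it, leaving a gap right after 'leave':
What would the intern leave ___ near the entrance?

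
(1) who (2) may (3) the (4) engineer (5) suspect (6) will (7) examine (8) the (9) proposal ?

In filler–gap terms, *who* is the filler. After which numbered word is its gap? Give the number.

In situ: The engineer may suspect who will examine the proposal.
The filler 'who' is interpreted as the subject of the clause embedded under 'suspect'. Fronting leaves a gap immediately after 'suspect':
Who may the engineer suspect ___ will examine the proposal?
'suspect' is word 5.

5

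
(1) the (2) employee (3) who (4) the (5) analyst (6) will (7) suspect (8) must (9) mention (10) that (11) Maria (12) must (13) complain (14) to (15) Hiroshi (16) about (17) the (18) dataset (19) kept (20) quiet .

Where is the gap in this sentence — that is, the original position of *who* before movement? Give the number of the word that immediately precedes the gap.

7

'who' functions as the subject of the clause embedded under 'suspect'. Fronting leaves a gap immediately after 'suspect':
The employee who the analyst will suspect ___ must mention that Maria must complain to Hiroshi about the dataset kept quiet.
'suspect' is word 7.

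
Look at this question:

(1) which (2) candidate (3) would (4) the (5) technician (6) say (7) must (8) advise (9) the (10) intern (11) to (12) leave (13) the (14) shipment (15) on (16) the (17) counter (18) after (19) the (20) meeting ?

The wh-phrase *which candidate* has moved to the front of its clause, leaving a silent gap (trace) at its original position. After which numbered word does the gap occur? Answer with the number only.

Pre-movement form: The technician would say which candidate must advise the intern to leave the shipment on the counter after the meeting.
'which candidate' is the subject of the clause embedded under 'say'. Wh-movement fronts it, leaving a gap right after 'say':
Which candidate would the technician say ___ must advise the intern to leave the shipment on the counter after the meeting?
'say' is word 6.

6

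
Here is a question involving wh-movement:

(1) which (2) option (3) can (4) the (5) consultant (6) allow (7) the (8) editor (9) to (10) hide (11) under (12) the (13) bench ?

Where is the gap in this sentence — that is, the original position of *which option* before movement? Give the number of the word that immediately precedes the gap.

10

Pre-movement form: The consultant can allow the editor to hide which option under the bench.
The filler 'which option' is interpreted as the direct object of 'hide'. Wh-movement fronts it, leaving a gap right after 'hide':
Which option can the consultant allow the editor to hide ___ under the bench?
'hide' is word 10.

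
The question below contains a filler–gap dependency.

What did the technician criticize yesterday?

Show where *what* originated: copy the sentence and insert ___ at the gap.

What did the technician criticize ___ yesterday?

In situ: The technician did criticize what yesterday.
'what' is the direct object of 'criticize'. The gap is right after 'criticize'.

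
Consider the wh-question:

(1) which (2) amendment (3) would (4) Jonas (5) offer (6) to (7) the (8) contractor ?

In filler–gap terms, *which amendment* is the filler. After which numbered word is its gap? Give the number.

5

Before movement: Jonas would offer which amendment to the contractor.
'which amendment' functions as the direct object of 'offer'. Wh-movement fronts it, leaving a gap right after 'offer':
Which amendment would Jonas offer ___ to the contractor?
'offer' is word 5.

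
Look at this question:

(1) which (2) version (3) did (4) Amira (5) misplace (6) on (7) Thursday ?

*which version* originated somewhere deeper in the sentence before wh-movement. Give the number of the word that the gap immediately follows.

5

Underlying clause: Amira did misplace which version on Thursday.
The filler 'which version' is interpreted as the direct object of 'misplace'. Wh-movement fronts it, leaving a gap right after 'misplace':
Which version did Amira misplace ___ on Thursday?
'misplace' is word 5.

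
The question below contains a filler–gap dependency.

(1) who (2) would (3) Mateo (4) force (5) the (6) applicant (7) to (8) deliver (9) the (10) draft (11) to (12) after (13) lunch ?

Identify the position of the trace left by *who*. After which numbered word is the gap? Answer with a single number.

11

Pre-movement form: Mateo would force the applicant to deliver the draft to who after lunch.
'who' functions as the object of the preposition 'to' (recipient of 'deliver'). Wh-movement fronts it, leaving a gap right after 'to':
Who would Mateo force the applicant to deliver the draft to ___ after lunch?
'to' is word 11.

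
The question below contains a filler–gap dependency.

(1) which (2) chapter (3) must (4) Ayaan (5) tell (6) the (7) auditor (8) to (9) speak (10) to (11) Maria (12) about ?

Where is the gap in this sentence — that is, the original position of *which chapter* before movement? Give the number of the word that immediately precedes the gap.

Pre-movement form: Ayaan must tell the auditor to speak to Maria about which chapter.
'which chapter' functions as the object of the preposition 'about'. It moves to the left edge, and the trace sits right after 'about':
Which chapter must Ayaan tell the auditor to speak to Maria about ___?
'about' is word 12.

12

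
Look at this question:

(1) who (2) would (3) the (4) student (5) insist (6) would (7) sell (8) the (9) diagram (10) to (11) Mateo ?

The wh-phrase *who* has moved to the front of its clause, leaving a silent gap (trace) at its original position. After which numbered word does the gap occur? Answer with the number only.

In situ: The student would insist who would sell the diagram to Mateo.
'who' functions as the subject of the clause embedded under 'insist'. Fronting leaves a gap immediately after 'insist':
Who would the student insist ___ would sell the diagram to Mateo?
'insist' is word 5.

5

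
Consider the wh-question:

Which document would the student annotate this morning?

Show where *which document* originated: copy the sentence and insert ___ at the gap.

Before movement: The student would annotate which document this morning.
The filler 'which document' is interpreted as the direct object of 'annotate'. The gap is right after 'annotate'.

Which document would the student annotate ___ this morning?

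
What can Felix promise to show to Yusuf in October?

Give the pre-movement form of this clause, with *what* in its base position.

Felix can promise to show what to Yusuf in October.

'what' is the direct object of 'show'. Fronting leaves a gap immediately after 'show':
What can Felix promise to show ___ to Yusuf in October?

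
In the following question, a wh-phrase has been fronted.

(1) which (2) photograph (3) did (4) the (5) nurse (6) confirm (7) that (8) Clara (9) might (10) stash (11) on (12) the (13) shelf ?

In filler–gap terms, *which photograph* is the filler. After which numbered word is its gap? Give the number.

10

In situ: The nurse did confirm that Clara might stash which photograph on the shelf.
'which photograph' is the direct object of 'stash'. It moves to the left edge, and the trace sits right after 'stash':
Which photograph did the nurse confirm that Clara might stash ___ on the shelf?
'stash' is word 10.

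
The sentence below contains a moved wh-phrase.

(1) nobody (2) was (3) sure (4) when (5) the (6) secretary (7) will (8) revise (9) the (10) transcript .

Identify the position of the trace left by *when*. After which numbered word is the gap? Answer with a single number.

In situ: The secretary will revise the transcript when.
'when' is the temporal adjunct. Fronting leaves a gap immediately after 'transcript':
Nobody was sure when the secretary will revise the transcript ___.
'transcript' is word 10.

10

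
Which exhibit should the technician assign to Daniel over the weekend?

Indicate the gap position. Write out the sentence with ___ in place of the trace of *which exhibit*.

Which exhibit should the technician assign ___ to Daniel over the weekend?

Before movement: The technician should assign which exhibit to Daniel over the weekend.
The filler 'which exhibit' is interpreted as the direct object of 'assign'. The gap is right after 'assign'.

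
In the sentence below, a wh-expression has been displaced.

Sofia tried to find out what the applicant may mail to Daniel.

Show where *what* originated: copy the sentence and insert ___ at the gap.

In situ: The applicant may mail what to Daniel.
The filler 'what' is interpreted as the direct object of 'mail'. The gap is right after 'mail'.

Sofia tried to find out what the applicant may mail ___ to Daniel.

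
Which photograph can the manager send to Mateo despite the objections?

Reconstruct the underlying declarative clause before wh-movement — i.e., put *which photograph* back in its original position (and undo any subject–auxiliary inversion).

'which photograph' is the direct object of 'send'. Wh-movement fronts it, leaving a gap right after 'send':
Which photograph can the manager send ___ to Mateo despite the objections?

The manager can send which photograph to Mateo despite the objections.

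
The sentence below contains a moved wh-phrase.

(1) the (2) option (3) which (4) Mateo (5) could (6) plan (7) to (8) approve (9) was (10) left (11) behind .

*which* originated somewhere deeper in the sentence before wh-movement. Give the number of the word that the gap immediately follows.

'which' functions as the direct object of 'approve'. Fronting leaves a gap immediately after 'approve':
The option which Mateo could plan to approve ___ was left behind.
'approve' is word 8.

8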